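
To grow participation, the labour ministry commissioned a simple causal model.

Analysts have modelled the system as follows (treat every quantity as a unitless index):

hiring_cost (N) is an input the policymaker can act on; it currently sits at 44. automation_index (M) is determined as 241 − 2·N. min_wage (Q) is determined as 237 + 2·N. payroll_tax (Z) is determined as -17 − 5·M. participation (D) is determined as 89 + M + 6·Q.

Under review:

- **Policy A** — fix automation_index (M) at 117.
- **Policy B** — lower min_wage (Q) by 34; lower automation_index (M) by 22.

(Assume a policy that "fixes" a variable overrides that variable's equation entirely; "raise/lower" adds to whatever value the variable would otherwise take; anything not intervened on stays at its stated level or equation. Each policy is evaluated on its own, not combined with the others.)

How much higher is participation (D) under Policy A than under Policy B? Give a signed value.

Policy A (M := 117):
  N = 44
  M = 117
  Q = 237 + 2·44 = 325
  D = 89 + 117 + 6·325 = 2156
Policy B (Q − 34, M − 22):
  N = 44
  M = 241 − 2·44 (−22 from intervention) = 131
  Q = 237 + 2·44 (−34 from intervention) = 291
  D = 89 + 131 + 6·291 = 1966
D: 2156 − 1966 = 190

190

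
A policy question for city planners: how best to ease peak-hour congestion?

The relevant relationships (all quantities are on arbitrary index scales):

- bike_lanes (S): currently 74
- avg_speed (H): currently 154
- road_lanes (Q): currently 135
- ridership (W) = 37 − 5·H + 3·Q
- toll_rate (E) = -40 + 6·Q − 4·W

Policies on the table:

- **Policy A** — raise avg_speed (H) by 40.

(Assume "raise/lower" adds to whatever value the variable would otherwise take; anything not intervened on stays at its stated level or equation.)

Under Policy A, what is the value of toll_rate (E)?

2882

Policy A (H + 40):
  H = 154 + 40 = 194
  Q = 135
  W = 37 − 5·194 + 3·135 = -528
  E = -40 + 6·135 − 4·(-528) = 2882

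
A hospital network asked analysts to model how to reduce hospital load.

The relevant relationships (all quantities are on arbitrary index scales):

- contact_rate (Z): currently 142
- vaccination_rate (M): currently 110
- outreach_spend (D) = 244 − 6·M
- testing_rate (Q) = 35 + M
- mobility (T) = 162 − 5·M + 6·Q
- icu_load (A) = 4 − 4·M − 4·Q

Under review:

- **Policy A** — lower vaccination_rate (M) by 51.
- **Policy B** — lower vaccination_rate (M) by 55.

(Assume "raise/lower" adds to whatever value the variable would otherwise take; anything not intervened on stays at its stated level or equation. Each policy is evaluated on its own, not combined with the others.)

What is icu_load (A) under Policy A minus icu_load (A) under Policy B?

Policy A (M − 51):
  M = 110 − 51 = 59
  Q = 35 + 59 = 94
  A = 4 − 4·59 − 4·94 = -608
Policy B (M − 55):
  M = 110 − 55 = 55
  Q = 35 + 55 = 90
  A = 4 − 4·55 − 4·90 = -576
A: -608 − (-576) = -32

-32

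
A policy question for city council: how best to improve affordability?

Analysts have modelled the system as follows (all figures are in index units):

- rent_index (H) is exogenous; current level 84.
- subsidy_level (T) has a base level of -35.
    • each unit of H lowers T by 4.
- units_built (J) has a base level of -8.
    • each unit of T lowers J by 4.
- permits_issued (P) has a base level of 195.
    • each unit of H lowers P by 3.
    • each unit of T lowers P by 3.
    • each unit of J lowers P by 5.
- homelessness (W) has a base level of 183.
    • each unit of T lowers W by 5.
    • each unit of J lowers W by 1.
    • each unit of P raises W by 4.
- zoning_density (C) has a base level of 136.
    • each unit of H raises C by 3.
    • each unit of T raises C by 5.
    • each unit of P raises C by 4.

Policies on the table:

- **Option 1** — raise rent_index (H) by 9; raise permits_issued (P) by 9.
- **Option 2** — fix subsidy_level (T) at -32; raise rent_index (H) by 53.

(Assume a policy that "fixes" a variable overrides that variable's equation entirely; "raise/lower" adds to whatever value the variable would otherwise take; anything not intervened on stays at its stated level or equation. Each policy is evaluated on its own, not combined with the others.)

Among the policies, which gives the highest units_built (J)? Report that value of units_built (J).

1620

Option 1 (H + 9, P + 9):
  H = 84 + 9 = 93
  T = -35 − 4·93 = -407
  J = -8 − 4·(-407) = 1620
Option 2 (T := -32, H + 53):
  H = 84 + 53 = 137
  T = -32
  J = -8 − 4·(-32) = 120
Comparing — Option 1: J=1620, Option 2: J=120. Highest is 1620 (Option 1).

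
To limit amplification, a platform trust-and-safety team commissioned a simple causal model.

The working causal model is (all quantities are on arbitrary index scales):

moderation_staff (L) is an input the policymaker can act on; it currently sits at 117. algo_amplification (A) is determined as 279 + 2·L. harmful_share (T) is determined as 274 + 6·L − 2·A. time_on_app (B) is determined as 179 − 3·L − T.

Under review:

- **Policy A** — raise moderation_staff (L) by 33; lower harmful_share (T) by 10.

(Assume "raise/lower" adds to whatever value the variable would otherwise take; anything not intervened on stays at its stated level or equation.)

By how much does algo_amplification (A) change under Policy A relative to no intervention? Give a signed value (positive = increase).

Baseline:
  L = 117
  A = 279 + 2·117 = 513
Policy A (L + 33, T − 10):
  L = 117 + 33 = 150
  A = 279 + 2·150 = 579
Change in A: 579 − 513 = 66

66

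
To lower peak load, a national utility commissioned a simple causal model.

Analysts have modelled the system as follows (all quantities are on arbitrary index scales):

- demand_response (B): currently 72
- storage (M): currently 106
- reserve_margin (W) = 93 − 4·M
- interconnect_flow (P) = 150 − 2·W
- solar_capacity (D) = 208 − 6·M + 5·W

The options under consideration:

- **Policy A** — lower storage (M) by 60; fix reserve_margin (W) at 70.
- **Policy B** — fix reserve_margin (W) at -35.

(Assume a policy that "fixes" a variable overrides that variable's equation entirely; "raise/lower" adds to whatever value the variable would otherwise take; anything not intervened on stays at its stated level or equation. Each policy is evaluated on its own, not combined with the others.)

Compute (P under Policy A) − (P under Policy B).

Policy A (M − 60, W := 70):
  M = 106 − 60 = 46
  W = 70
  P = 150 − 2·70 = 10
Policy B (W := -35):
  M = 106
  W = -35
  P = 150 − 2·(-35) = 220
P: 10 − 220 = -210

-210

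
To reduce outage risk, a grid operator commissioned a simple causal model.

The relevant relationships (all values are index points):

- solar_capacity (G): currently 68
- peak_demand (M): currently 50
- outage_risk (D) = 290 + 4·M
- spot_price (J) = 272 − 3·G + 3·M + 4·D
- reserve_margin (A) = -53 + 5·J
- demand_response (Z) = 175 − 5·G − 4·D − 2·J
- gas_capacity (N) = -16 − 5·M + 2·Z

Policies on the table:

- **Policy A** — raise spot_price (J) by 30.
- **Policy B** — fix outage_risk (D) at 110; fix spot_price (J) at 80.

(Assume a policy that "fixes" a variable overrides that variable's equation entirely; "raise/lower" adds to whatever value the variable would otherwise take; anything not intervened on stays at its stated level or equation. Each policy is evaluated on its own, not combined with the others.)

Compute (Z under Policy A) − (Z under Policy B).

-5776

Policy A (J + 30):
  G = 68
  M = 50
  D = 290 + 4·50 = 490
  J = 272 − 3·68 + 3·50 + 4·490 (+30 from intervention) = 2208
  Z = 175 − 5·68 − 4·490 − 2·2208 = -6541
Policy B (D := 110, J := 80):
  G = 68
  M = 50
  D = 110
  J = 80
  Z = 175 − 5·68 − 4·110 − 2·80 = -765
Z: -6541 − (-765) = -5776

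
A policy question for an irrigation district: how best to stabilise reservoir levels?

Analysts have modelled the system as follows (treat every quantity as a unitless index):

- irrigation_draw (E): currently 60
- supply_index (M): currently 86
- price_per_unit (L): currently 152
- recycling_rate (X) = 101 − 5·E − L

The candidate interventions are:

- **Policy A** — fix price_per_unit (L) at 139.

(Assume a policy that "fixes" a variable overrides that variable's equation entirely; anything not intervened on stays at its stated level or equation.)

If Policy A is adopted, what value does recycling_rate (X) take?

Policy A (L := 139):
  E = 60
  L = 139
  X = 101 − 5·60 − 139 = -338

-338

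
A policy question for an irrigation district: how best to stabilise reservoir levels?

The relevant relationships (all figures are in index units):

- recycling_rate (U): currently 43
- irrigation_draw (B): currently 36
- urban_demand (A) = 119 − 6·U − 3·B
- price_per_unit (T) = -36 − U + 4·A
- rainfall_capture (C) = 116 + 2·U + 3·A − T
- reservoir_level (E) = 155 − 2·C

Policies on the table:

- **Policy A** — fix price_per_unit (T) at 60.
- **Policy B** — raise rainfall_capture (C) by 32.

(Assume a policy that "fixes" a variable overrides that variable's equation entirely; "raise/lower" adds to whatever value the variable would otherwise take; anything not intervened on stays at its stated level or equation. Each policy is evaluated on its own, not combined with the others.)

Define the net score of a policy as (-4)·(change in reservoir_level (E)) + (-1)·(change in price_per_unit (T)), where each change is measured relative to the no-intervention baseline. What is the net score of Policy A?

-10143

Baseline:
  U = 43
  B = 36
  A = 119 − 6·43 − 3·36 = -247
  T = -36 − 43 + 4·(-247) = -1067
  C = 116 + 2·43 + 3·(-247) − (-1067) = 528
  E = 155 − 2·528 = -901
Policy A (T := 60):
  U = 43
  B = 36
  A = 119 − 6·43 − 3·36 = -247
  T = 60
  C = 116 + 2·43 + 3·(-247) − 60 = -599
  E = 155 − 2·(-599) = 1353
ΔE = 1353 − (-901) = 2254; ΔT = 60 − (-1067) = 1127
Score = (-4)·2254 + (-1)·1127 = -10143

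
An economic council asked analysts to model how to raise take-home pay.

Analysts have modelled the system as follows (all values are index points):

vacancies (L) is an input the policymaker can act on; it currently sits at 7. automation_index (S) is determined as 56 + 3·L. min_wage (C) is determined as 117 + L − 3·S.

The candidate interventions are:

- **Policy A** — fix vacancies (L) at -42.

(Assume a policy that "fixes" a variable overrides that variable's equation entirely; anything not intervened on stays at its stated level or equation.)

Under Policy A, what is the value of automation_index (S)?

-70

Policy A (L := -42):
  L = -42
  S = 56 + 3·(-42) = -70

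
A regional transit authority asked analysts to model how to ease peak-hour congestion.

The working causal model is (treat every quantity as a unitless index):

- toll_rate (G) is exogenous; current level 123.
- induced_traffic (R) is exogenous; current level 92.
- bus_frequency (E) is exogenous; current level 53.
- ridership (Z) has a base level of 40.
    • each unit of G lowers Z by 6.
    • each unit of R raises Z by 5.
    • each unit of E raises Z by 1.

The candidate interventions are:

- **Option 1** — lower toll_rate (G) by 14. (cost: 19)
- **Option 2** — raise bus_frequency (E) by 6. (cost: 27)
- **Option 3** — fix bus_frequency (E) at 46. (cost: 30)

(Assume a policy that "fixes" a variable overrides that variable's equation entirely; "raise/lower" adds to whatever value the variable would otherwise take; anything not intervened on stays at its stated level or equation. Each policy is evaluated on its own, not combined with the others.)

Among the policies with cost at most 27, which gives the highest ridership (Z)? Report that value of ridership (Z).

Option 1 (G − 14):
  G = 123 − 14 = 109
  R = 92
  E = 53
  Z = 40 − 6·109 + 5·92 + 53 = -101
Option 2 (E + 6):
  G = 123
  R = 92
  E = 53 + 6 = 59
  Z = 40 − 6·123 + 5·92 + 59 = -179
Comparing — Option 1: Z=-101, Option 2: Z=-179. Highest is -101 (Option 1).

-101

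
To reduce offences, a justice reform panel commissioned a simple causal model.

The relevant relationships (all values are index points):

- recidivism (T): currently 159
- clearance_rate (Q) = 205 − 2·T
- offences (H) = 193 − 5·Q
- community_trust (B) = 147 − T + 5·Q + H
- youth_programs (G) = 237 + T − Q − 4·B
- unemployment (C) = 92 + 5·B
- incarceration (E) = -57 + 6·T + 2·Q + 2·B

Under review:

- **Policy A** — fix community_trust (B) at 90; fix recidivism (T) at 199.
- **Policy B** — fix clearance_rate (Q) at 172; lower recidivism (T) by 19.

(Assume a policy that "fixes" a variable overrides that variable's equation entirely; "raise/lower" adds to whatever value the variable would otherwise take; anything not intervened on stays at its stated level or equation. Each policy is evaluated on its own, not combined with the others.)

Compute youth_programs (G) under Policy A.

Policy A (B := 90, T := 199):
  T = 199
  Q = 205 − 2·199 = -193
  H = 193 − 5·(-193) = 1158
  B = 90
  G = 237 + 199 − (-193) − 4·90 = 269

269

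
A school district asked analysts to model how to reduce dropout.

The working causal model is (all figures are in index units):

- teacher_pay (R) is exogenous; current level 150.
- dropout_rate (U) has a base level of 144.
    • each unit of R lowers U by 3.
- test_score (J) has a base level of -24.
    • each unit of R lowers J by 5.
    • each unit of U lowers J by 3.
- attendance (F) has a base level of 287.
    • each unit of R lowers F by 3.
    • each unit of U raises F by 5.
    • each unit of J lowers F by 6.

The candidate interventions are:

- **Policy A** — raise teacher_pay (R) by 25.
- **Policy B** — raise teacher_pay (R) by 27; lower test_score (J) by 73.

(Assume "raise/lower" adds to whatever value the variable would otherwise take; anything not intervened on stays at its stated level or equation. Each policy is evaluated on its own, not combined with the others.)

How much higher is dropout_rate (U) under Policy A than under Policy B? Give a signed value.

Policy A (R + 25):
  R = 150 + 25 = 175
  U = 144 − 3·175 = -381
Policy B (R + 27, J − 73):
  R = 150 + 27 = 177
  U = 144 − 3·177 = -387
U: -381 − (-387) = 6

6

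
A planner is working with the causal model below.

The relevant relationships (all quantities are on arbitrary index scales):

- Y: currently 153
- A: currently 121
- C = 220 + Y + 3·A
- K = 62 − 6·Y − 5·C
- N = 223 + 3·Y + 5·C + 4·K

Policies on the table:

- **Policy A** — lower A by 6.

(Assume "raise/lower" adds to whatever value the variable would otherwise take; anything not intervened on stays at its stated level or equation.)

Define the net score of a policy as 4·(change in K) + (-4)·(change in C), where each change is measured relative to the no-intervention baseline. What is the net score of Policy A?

Baseline:
  Y = 153
  A = 121
  C = 220 + 153 + 3·121 = 736
  K = 62 − 6·153 − 5·736 = -4536
Policy A (A − 6):
  Y = 153
  A = 121 − 6 = 115
  C = 220 + 153 + 3·115 = 718
  K = 62 − 6·153 − 5·718 = -4446
ΔK = -4446 − (-4536) = 90; ΔC = 718 − 736 = -18
Score = 4·90 + (-4)·(-18) = 432

432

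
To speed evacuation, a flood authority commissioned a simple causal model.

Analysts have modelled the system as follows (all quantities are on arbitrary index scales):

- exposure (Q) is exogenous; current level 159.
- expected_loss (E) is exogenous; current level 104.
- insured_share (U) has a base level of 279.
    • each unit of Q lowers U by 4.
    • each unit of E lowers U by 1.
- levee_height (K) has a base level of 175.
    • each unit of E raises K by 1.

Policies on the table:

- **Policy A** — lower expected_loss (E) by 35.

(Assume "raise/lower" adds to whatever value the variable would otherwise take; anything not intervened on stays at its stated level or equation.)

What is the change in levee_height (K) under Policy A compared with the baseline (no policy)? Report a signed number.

Baseline:
  E = 104
  K = 175 + 104 = 279
Policy A (E − 35):
  E = 104 − 35 = 69
  K = 175 + 69 = 244
Change in K: 244 − 279 = -35

-35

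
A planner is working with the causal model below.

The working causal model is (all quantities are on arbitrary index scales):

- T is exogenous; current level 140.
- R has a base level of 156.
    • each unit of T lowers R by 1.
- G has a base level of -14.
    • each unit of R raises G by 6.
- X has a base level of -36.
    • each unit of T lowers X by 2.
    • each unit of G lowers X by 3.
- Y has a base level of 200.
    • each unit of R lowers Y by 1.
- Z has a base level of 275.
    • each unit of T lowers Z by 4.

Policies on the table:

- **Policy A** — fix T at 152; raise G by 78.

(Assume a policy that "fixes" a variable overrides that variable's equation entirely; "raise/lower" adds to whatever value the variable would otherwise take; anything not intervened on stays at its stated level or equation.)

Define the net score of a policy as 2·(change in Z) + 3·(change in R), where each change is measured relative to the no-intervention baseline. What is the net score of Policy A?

Baseline:
  T = 140
  R = 156 − 140 = 16
  Z = 275 − 4·140 = -285
Policy A (T := 152, G + 78):
  T = 152
  R = 156 − 152 = 4
  Z = 275 − 4·152 = -333
ΔZ = -333 − (-285) = -48; ΔR = 4 − 16 = -12
Score = 2·(-48) + 3·(-12) = -132

-132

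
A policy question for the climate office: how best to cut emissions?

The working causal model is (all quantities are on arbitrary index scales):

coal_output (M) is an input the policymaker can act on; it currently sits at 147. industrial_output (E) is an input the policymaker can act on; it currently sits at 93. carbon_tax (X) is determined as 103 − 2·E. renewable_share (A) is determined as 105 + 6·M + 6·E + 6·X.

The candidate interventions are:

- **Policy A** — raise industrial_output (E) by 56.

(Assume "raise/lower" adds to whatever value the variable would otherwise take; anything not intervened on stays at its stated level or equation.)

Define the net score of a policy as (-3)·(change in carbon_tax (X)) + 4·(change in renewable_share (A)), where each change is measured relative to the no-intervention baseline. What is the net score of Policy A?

Baseline:
  M = 147
  E = 93
  X = 103 − 2·93 = -83
  A = 105 + 6·147 + 6·93 + 6·(-83) = 1047
Policy A (E + 56):
  M = 147
  E = 93 + 56 = 149
  X = 103 − 2·149 = -195
  A = 105 + 6·147 + 6·149 + 6·(-195) = 711
ΔX = -195 − (-83) = -112; ΔA = 711 − 1047 = -336
Score = (-3)·(-112) + 4·(-336) = -1008

-1008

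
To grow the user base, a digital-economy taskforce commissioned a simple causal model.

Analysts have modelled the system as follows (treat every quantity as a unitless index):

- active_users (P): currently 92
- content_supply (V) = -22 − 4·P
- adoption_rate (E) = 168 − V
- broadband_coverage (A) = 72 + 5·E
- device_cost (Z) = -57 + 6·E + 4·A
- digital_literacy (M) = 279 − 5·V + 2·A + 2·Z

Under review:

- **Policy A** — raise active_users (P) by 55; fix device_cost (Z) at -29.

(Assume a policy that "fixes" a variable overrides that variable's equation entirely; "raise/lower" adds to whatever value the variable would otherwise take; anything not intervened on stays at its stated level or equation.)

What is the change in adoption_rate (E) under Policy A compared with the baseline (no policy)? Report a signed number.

Baseline:
  P = 92
  V = -22 − 4·92 = -390
  E = 168 − (-390) = 558
Policy A (P + 55, Z := -29):
  P = 92 + 55 = 147
  V = -22 − 4·147 = -610
  E = 168 − (-610) = 778
Change in E: 778 − 558 = 220

220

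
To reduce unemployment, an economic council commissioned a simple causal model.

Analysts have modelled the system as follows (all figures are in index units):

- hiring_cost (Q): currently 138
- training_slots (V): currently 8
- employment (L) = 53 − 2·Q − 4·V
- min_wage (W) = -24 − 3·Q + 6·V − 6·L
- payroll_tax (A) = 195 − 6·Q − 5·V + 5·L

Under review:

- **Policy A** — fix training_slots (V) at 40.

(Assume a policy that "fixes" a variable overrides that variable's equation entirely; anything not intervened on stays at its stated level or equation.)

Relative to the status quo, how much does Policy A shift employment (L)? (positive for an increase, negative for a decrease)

Baseline:
  Q = 138
  V = 8
  L = 53 − 2·138 − 4·8 = -255
Policy A (V := 40):
  Q = 138
  V = 40
  L = 53 − 2·138 − 4·40 = -383
Change in L: -383 − (-255) = -128

-128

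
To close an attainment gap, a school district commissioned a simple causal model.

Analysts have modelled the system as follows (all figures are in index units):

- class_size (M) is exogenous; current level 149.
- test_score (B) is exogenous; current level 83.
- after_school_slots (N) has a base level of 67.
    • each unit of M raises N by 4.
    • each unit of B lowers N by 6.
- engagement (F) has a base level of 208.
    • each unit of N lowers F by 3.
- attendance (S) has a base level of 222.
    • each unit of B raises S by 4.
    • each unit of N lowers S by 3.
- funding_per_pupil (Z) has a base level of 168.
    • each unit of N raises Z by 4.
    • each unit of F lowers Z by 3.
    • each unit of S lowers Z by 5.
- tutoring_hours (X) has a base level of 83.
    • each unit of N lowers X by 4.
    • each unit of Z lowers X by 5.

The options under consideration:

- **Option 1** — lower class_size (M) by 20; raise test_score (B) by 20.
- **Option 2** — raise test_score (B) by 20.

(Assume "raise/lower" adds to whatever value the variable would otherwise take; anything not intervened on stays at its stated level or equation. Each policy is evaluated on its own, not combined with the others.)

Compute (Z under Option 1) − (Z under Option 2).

Option 1 (M − 20, B + 20):
  M = 149 − 20 = 129
  B = 83 + 20 = 103
  N = 67 + 4·129 − 6·103 = -35
  F = 208 − 3·(-35) = 313
  S = 222 + 4·103 − 3·(-35) = 739
  Z = 168 + 4·(-35) − 3·313 − 5·739 = -4606
Option 2 (B + 20):
  M = 149
  B = 83 + 20 = 103
  N = 67 + 4·149 − 6·103 = 45
  F = 208 − 3·45 = 73
  S = 222 + 4·103 − 3·45 = 499
  Z = 168 + 4·45 − 3·73 − 5·499 = -2366
Z: -4606 − (-2366) = -2240

-2240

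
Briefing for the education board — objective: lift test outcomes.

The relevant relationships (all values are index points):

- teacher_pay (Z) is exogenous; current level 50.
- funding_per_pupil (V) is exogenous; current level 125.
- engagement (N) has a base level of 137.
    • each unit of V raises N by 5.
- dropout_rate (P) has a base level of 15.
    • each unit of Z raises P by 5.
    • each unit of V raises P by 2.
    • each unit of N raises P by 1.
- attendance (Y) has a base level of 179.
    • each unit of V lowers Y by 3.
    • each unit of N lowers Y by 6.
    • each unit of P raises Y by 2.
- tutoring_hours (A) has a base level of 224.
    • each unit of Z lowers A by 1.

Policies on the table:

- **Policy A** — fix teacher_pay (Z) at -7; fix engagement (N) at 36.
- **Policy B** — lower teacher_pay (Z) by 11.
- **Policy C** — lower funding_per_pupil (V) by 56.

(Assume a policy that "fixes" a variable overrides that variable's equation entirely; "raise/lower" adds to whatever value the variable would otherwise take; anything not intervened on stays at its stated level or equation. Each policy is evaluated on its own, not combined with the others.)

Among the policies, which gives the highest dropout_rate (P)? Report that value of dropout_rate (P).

Policy A (Z := -7, N := 36):
  Z = -7
  V = 125
  N = 36
  P = 15 + 5·(-7) + 2·125 + 36 = 266
Policy B (Z − 11):
  Z = 50 − 11 = 39
  V = 125
  N = 137 + 5·125 = 762
  P = 15 + 5·39 + 2·125 + 762 = 1222
Policy C (V − 56):
  Z = 50
  V = 125 − 56 = 69
  N = 137 + 5·69 = 482
  P = 15 + 5·50 + 2·69 + 482 = 885
Comparing — Policy A: P=266, Policy B: P=1222, Policy C: P=885. Highest is 1222 (Policy B).

1222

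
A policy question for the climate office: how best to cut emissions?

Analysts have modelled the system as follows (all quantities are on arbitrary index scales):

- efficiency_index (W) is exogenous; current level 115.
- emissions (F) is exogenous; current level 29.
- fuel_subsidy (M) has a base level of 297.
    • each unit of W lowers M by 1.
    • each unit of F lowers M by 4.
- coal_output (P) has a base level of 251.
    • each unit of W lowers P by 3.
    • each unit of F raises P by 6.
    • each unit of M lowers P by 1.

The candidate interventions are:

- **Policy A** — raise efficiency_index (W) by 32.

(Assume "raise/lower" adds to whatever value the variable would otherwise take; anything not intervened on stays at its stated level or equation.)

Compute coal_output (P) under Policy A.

Policy A (W + 32):
  W = 115 + 32 = 147
  F = 29
  M = 297 − 147 − 4·29 = 34
  P = 251 − 3·147 + 6·29 − 34 = -50

-50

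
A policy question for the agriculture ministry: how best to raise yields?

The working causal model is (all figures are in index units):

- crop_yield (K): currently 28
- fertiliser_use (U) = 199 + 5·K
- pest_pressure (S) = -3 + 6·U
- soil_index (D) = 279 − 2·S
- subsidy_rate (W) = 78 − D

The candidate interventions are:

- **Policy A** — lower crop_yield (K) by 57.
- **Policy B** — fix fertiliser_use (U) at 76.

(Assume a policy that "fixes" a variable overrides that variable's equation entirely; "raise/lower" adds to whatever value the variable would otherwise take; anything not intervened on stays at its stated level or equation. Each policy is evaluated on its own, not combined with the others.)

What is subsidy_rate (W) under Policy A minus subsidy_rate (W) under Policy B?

-264

Policy A (K − 57):
  K = 28 − 57 = -29
  U = 199 + 5·(-29) = 54
  S = -3 + 6·54 = 321
  D = 279 − 2·321 = -363
  W = 78 − (-363) = 441
Policy B (U := 76):
  K = 28
  U = 76
  S = -3 + 6·76 = 453
  D = 279 − 2·453 = -627
  W = 78 − (-627) = 705
W: 441 − 705 = -264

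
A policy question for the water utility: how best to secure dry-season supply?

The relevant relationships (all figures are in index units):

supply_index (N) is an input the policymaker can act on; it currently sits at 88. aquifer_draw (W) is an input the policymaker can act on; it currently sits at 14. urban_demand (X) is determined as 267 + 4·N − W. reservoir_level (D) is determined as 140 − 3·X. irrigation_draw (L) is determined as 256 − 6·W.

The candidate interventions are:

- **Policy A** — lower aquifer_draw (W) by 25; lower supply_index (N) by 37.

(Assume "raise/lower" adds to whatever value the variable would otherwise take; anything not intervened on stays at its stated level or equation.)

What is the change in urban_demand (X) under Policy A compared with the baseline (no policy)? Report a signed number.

-123

Baseline:
  N = 88
  W = 14
  X = 267 + 4·88 − 14 = 605
Policy A (W − 25, N − 37):
  N = 88 − 37 = 51
  W = 14 − 25 = -11
  X = 267 + 4·51 − (-11) = 482
Change in X: 482 − 605 = -123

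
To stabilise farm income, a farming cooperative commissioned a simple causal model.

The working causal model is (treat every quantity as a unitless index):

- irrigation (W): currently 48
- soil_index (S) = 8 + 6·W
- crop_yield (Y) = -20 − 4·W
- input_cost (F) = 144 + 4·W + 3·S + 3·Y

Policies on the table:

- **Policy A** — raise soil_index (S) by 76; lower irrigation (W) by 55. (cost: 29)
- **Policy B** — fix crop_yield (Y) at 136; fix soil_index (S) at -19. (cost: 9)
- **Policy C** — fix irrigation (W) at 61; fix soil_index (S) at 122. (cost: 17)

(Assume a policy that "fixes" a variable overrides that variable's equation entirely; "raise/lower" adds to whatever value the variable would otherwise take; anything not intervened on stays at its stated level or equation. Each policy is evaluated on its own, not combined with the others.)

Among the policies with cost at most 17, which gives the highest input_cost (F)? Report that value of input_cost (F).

Policy B (Y := 136, S := -19):
  W = 48
  S = -19
  Y = 136
  F = 144 + 4·48 + 3·(-19) + 3·136 = 687
Policy C (W := 61, S := 122):
  W = 61
  S = 122
  Y = -20 − 4·61 = -264
  F = 144 + 4·61 + 3·122 + 3·(-264) = -38
Comparing — Policy B: F=687, Policy C: F=-38. Highest is 687 (Policy B).

687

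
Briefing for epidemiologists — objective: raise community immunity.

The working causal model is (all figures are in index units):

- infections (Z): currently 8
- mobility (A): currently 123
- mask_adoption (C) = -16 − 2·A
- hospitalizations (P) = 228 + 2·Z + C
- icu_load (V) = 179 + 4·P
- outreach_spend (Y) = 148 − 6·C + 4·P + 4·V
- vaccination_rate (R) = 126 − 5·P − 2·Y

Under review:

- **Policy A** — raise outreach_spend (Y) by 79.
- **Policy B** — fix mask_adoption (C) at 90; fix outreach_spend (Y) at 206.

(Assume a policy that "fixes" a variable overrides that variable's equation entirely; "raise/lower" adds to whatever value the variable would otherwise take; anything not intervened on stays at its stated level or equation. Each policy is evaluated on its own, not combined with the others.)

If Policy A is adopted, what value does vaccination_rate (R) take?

-4094

Policy A (Y + 79):
  Z = 8
  A = 123
  C = -16 − 2·123 = -262
  P = 228 + 2·8 + (-262) = -18
  V = 179 + 4·(-18) = 107
  Y = 148 − 6·(-262) + 4·(-18) + 4·107 (+79 from intervention) = 2155
  R = 126 − 5·(-18) − 2·2155 = -4094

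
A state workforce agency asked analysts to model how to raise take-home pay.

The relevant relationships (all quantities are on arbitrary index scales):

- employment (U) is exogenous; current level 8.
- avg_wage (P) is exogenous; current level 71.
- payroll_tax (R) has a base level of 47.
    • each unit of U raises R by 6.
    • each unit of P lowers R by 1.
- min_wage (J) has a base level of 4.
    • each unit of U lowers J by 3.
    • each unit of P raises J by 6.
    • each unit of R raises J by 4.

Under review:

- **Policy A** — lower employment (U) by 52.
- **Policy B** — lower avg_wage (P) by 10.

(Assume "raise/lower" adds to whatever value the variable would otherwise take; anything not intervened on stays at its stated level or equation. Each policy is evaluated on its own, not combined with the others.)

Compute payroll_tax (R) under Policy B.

34

Policy B (P − 10):
  U = 8
  P = 71 − 10 = 61
  R = 47 + 6·8 − 61 = 34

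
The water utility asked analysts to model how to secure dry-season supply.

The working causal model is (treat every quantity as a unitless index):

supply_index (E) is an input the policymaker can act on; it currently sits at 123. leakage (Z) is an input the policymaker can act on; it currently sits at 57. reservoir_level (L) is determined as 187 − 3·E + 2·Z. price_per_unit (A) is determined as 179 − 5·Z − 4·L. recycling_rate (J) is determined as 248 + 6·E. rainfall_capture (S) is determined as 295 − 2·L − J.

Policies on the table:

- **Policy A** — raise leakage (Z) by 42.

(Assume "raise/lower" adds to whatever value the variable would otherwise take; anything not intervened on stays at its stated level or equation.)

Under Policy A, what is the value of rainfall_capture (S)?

Policy A (Z + 42):
  E = 123
  Z = 57 + 42 = 99
  L = 187 − 3·123 + 2·99 = 16
  J = 248 + 6·123 = 986
  S = 295 − 2·16 − 986 = -723

-723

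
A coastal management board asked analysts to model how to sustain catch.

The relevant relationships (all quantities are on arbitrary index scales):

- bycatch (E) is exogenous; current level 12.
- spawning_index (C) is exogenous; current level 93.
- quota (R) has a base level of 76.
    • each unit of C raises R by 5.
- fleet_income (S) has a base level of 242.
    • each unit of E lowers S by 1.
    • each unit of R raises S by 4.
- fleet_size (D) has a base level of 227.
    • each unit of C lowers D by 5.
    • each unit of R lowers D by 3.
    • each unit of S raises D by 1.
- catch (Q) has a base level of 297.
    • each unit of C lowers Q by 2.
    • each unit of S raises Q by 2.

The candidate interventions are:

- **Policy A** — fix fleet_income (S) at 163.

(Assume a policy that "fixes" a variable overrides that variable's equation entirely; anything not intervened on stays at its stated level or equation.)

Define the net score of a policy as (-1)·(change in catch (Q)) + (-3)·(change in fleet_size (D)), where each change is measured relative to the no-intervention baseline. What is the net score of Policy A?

Baseline:
  E = 12
  C = 93
  R = 76 + 5·93 = 541
  S = 242 − 12 + 4·541 = 2394
  D = 227 − 5·93 − 3·541 + 2394 = 533
  Q = 297 − 2·93 + 2·2394 = 4899
Policy A (S := 163):
  E = 12
  C = 93
  R = 76 + 5·93 = 541
  S = 163
  D = 227 − 5·93 − 3·541 + 163 = -1698
  Q = 297 − 2·93 + 2·163 = 437
ΔQ = 437 − 4899 = -4462; ΔD = -1698 − 533 = -2231
Score = (-1)·(-4462) + (-3)·(-2231) = 11155

11155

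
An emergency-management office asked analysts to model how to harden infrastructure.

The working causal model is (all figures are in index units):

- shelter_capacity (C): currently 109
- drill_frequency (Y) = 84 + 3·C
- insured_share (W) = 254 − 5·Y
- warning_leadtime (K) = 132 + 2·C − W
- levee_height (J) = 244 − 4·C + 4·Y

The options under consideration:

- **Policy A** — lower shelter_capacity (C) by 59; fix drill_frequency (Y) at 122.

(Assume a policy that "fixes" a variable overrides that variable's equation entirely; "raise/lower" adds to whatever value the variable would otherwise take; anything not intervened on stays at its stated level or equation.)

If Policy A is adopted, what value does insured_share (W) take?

-356

Policy A (C − 59, Y := 122):
  C = 109 − 59 = 50
  Y = 122
  W = 254 − 5·122 = -356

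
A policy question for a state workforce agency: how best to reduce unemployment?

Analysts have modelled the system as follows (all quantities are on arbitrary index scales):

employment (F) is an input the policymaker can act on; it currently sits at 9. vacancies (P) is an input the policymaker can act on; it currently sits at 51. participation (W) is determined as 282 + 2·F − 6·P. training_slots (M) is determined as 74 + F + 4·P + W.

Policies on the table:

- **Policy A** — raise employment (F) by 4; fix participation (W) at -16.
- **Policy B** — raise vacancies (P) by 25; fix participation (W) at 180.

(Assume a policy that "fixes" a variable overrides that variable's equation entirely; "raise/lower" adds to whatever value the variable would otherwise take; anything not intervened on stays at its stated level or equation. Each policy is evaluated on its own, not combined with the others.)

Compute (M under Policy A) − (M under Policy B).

-292

Policy A (F + 4, W := -16):
  F = 9 + 4 = 13
  P = 51
  W = -16
  M = 74 + 13 + 4·51 + (-16) = 275
Policy B (P + 25, W := 180):
  F = 9
  P = 51 + 25 = 76
  W = 180
  M = 74 + 9 + 4·76 + 180 = 567
M: 275 − 567 = -292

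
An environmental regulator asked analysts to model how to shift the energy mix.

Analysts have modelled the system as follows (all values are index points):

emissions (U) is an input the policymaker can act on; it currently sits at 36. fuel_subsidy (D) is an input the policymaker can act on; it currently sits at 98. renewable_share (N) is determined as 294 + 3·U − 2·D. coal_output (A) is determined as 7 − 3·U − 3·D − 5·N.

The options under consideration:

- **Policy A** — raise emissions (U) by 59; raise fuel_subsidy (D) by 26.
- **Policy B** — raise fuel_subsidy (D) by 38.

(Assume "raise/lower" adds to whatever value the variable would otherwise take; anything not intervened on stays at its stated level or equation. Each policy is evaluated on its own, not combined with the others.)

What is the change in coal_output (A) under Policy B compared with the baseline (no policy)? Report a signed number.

266

Baseline:
  U = 36
  D = 98
  N = 294 + 3·36 − 2·98 = 206
  A = 7 − 3·36 − 3·98 − 5·206 = -1425
Policy B (D + 38):
  U = 36
  D = 98 + 38 = 136
  N = 294 + 3·36 − 2·136 = 130
  A = 7 − 3·36 − 3·136 − 5·130 = -1159
Change in A: -1159 − (-1425) = 266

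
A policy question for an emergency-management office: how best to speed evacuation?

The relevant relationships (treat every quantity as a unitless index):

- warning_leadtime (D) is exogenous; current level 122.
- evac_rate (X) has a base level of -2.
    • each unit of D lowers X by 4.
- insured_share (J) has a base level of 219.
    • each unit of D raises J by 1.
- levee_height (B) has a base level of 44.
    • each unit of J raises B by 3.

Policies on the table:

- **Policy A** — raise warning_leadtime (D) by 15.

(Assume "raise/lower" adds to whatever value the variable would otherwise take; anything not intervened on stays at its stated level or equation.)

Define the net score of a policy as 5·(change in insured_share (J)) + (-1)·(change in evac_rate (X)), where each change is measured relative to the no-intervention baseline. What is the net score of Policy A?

Baseline:
  D = 122
  X = -2 − 4·122 = -490
  J = 219 + 122 = 341
Policy A (D + 15):
  D = 122 + 15 = 137
  X = -2 − 4·137 = -550
  J = 219 + 137 = 356
ΔJ = 356 − 341 = 15; ΔX = -550 − (-490) = -60
Score = 5·15 + (-1)·(-60) = 135

135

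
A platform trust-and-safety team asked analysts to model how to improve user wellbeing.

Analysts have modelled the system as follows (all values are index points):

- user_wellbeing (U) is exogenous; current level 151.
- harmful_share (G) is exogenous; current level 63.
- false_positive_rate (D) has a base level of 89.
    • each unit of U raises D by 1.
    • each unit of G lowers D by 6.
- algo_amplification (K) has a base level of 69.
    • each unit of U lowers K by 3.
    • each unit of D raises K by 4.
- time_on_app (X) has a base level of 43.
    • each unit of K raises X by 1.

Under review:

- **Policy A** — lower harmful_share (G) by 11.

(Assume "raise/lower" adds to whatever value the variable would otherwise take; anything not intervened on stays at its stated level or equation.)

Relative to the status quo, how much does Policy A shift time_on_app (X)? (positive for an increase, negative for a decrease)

264

Baseline:
  U = 151
  G = 63
  D = 89 + 151 − 6·63 = -138
  K = 69 − 3·151 + 4·(-138) = -936
  X = 43 + (-936) = -893
Policy A (G − 11):
  U = 151
  G = 63 − 11 = 52
  D = 89 + 151 − 6·52 = -72
  K = 69 − 3·151 + 4·(-72) = -672
  X = 43 + (-672) = -629
Change in X: -629 − (-893) = 264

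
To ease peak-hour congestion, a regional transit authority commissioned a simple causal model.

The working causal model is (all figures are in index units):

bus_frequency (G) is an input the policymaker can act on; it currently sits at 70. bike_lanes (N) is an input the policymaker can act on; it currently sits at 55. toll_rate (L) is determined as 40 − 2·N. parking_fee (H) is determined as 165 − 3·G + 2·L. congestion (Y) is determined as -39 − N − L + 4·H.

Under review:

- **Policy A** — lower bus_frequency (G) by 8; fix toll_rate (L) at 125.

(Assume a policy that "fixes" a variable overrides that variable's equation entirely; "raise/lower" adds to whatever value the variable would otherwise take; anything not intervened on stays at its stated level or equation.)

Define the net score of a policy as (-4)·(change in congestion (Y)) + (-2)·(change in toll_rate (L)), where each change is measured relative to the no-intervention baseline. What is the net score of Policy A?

Baseline:
  G = 70
  N = 55
  L = 40 − 2·55 = -70
  H = 165 − 3·70 + 2·(-70) = -185
  Y = -39 − 55 − (-70) + 4·(-185) = -764
Policy A (G − 8, L := 125):
  G = 70 − 8 = 62
  N = 55
  L = 125
  H = 165 − 3·62 + 2·125 = 229
  Y = -39 − 55 − 125 + 4·229 = 697
ΔY = 697 − (-764) = 1461; ΔL = 125 − (-70) = 195
Score = (-4)·1461 + (-2)·195 = -6234

-6234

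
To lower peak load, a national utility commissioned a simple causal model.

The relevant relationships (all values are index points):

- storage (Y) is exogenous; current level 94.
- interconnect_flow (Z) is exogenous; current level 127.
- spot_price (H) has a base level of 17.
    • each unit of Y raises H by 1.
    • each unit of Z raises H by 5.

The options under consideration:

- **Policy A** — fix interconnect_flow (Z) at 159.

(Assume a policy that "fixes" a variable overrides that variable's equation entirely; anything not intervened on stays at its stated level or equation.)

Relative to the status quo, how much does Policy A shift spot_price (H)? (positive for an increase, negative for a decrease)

160

Baseline:
  Y = 94
  Z = 127
  H = 17 + 94 + 5·127 = 746
Policy A (Z := 159):
  Y = 94
  Z = 159
  H = 17 + 94 + 5·159 = 906
Change in H: 906 − 746 = 160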